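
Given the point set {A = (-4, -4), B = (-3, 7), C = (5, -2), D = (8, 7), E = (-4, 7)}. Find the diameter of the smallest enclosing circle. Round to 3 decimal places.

The farthest pair is A–D with squared distance 265. The circle on this segment as diameter has centre (2, 1.5) and r² = 265/4 = 66.25.
Check B: distance² to centre = 55.25 ≤ 66.25, so it lies inside.
All remaining points lie in this disk, and no smaller disk contains both endpoints, so this is the minimum enclosing circle.
Diameter = 2r = 2√(66.25) ≈ 16.279.

16.279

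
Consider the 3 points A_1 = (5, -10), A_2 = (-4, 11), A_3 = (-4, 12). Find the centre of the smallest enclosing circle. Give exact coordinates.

Side lengths²: A_1A_2² = 522, A_1A_3² = 565, A_2A_3² = 1.
Since A_1A_3² = 565 ≥ 522 + 1 = 523, the angle opposite A_1A_3 is not acute, so the smallest enclosing circle has A_1A_3 as diameter.
Centre = midpoint of A_1A_3 = (0.5, 1), r² = 565/4 = 141.25.
Centre = (0.5, 1).

(0.5, 1)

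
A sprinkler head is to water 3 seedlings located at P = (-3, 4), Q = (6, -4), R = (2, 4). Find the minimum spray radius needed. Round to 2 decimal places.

6.02

Side lengths²: PQ² = 145, PR² = 25, QR² = 80.
Since PQ² = 145 ≥ 80 + 25 = 105, the angle opposite PQ is not acute, so the smallest enclosing circle has PQ as diameter.
Centre = midpoint of PQ = (1.5, 0), r² = 145/4 = 36.25.
r = √(36.25) ≈ 6.02.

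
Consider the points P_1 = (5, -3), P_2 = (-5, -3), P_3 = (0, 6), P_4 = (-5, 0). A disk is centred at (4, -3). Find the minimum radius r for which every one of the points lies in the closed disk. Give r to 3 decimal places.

The required radius is the distance from (4, -3) to the farthest point.
Squared distances: 1, 81, 97, 90.
Maximum is 97, attained at P_3.
r = √97 ≈ 9.849.

9.849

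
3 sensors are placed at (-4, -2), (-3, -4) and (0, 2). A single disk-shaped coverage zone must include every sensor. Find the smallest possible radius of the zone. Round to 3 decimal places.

Call the three points A, B, C in the order given.
Side lengths²: AB² = 5, AC² = 32, BC² = 45.
Since BC² = 45 ≥ 32 + 5 = 37, the angle opposite BC is not acute, so the smallest enclosing circle has BC as diameter.
Centre = midpoint of BC = (-1.5, -1), r² = 45/4 = 11.25.
r = √(11.25) ≈ 3.354.

3.354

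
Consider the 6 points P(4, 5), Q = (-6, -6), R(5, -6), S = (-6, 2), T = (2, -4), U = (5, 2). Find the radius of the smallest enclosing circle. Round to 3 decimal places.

By Welzl's lemma the MEC is supported by two points (diametrically opposite) or three points (on a circumcircle).
The minimum enclosing circle is determined by three boundary points: P, Q, R.
Their circumcentre is (-0.5, -21/22) with r² = 13481/242.
The farthest remaining point S is at distance² 9433/242 ≤ 13481/242.
r = √(13481/242) ≈ 7.464.

7.464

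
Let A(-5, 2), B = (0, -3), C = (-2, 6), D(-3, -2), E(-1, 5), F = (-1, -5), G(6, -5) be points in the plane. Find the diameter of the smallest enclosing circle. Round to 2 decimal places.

13.64

The minimum enclosing circle is determined by three boundary points: A, C, G.
Their circumcentre is (41/26, 5/26) with r² = 15725/338.
The farthest remaining point F is at distance² 11357/338 ≤ 15725/338.
Diameter = 2r = 2√(15725/338) ≈ 13.64.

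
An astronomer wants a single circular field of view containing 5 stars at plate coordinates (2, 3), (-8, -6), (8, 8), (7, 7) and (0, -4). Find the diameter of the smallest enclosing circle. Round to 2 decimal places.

The farthest pair is (-8, -6)–(8, 8) with squared distance 452. The circle on this segment as diameter has centre (0, 1) and r² = 452/4 = 113.
Check (2, 3): distance² to centre = 8 ≤ 113, so it lies inside.
All remaining points lie in this disk, and no smaller disk contains both endpoints, so this is the minimum enclosing circle.
Diameter = 2r = 2√113 ≈ 21.26.

21.26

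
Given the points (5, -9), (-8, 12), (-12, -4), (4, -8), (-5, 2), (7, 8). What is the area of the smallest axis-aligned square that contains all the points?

441

The bounding box has width 19 and height 21.
An axis-aligned square enclosing the set must have side ≥ max(width, height).
So the minimum side is max(19, 21) = 21.
Area = 21² = 441.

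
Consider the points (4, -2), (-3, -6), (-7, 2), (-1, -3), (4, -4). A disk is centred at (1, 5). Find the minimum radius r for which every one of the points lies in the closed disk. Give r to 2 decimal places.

11.70

The required radius is the distance from (1, 5) to the farthest point.
Squared distances: 58, 137, 73, 68, 90.
Maximum is 137, attained at (-3, -6).
r = √137 ≈ 11.70.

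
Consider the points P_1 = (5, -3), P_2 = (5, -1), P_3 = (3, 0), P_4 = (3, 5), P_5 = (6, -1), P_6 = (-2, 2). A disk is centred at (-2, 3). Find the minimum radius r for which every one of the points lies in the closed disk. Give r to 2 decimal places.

9.22

The required radius is the distance from (-2, 3) to the farthest point.
Squared distances: 85, 65, 34, 29, 80, 1.
Maximum is 85, attained at P_1.
r = √85 ≈ 9.22.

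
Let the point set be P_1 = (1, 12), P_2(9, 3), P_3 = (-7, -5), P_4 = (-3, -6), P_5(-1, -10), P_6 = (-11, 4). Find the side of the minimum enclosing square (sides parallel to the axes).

The bounding box has width 20 and height 22.
An axis-aligned square enclosing the set must have side ≥ max(width, height).
So the minimum side is max(20, 22) = 22.

22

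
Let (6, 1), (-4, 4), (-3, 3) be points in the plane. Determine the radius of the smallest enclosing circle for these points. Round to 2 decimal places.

5.22

Call the three points A, B, C in the order given.
Side lengths²: AB² = 109, AC² = 85, BC² = 2.
Since AB² = 109 ≥ 85 + 2 = 87, the angle opposite AB is not acute, so the smallest enclosing circle has AB as diameter.
Centre = midpoint of AB = (1, 2.5), r² = 109/4 = 27.25.
r = √(27.25) ≈ 5.22.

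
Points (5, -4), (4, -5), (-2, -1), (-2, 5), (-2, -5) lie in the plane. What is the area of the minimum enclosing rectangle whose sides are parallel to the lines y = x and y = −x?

80

In coordinates u = x + y, v = x − y the rectangle is axis-aligned; the map (x,y)→(u,v) scales areas by 2.
u-values: 1, -1, -3, 3, -7; range = 3 − (-7) = 10.
v-values: 9, 9, -1, -7, 3; range = 9 − (-7) = 16.
Area = (10 × 16) / 2 = 80.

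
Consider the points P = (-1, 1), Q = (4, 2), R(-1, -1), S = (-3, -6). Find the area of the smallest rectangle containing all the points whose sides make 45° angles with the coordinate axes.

37.5

In coordinates u = x + y, v = x − y the rectangle is axis-aligned; the map (x,y)→(u,v) scales areas by 2.
u-values: 0, 6, -2, -9; range = 6 − (-9) = 15.
v-values: -2, 2, 0, 3; range = 3 − (-2) = 5.
Area = (15 × 5) / 2 = 37.5.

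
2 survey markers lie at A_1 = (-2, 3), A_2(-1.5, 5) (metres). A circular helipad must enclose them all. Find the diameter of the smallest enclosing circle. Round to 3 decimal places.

The smallest circle enclosing two points has them as diameter endpoints.
Centre = midpoint = (-1.75, 4); r² = |A_1A_2|²/4 = 4.25/4 = 1.0625.
Diameter = 2r = 2√(1.0625) ≈ 2.062.

2.062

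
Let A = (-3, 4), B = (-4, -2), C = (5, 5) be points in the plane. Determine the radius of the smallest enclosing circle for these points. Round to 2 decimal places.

Side lengths²: AB² = 37, AC² = 65, BC² = 130.
Since BC² = 130 ≥ 65 + 37 = 102, the angle opposite BC is not acute, so the smallest enclosing circle has BC as diameter.
Centre = midpoint of BC = (0.5, 1.5), r² = 130/4 = 32.5.
r = √(32.5) ≈ 5.70.

5.70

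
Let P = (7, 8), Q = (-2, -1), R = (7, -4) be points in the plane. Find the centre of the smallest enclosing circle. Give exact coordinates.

Side lengths²: PQ² = 162, PR² = 144, QR² = 90.
Since PQ² = 162 < 144 + 90 = 234, the triangle is acute, so the smallest enclosing circle is the circumcircle.
Circumcentre = (4, 2), r² = 45.
Centre = (4, 2).

(4, 2)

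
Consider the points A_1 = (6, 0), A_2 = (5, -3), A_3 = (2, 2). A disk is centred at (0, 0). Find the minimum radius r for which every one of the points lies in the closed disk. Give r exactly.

6

The required radius is the distance from (0, 0) to the farthest point.
Squared distances: 36, 34, 8.
Maximum is 36, attained at A_1.
r = √36 = 6.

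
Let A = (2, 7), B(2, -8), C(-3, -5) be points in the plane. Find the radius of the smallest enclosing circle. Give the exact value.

Side lengths²: AB² = 225, AC² = 169, BC² = 34.
Since AB² = 225 ≥ 169 + 34 = 203, the angle opposite AB is not acute, so the smallest enclosing circle has AB as diameter.
Centre = midpoint of AB = (2, -0.5), r² = 225/4 = 56.25.
r = √(56.25) = 7.5.

7.5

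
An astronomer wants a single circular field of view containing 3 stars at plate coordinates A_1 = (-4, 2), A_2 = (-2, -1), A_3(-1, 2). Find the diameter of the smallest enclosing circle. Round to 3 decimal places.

Side lengths²: A_1A_2² = 13, A_1A_3² = 9, A_2A_3² = 10.
Since A_1A_2² = 13 < 10 + 9 = 19, the triangle is acute, so the smallest enclosing circle is the circumcircle.
Circumcentre = (-2.5, 5/6), r² = 65/18.
Diameter = 2r = 2√(65/18) ≈ 3.801.

3.801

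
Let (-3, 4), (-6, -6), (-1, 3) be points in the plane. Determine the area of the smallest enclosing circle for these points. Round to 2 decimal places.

85.77

Call the three points A, B, C in the order given.
Side lengths²: AB² = 109, AC² = 5, BC² = 106.
Since AB² = 109 < 106 + 5 = 111, the triangle is acute, so the smallest enclosing circle is the circumcircle.
Circumcentre = (-197/46, -49/46), r² = 28885/1058.
Area = π·r² = π·28885/1058 ≈ 85.77.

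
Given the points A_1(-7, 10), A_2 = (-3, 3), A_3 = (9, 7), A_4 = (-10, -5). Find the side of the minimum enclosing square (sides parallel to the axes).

The bounding box has width 19 and height 15.
An axis-aligned square enclosing the set must have side ≥ max(width, height).
So the minimum side is max(19, 15) = 19.

19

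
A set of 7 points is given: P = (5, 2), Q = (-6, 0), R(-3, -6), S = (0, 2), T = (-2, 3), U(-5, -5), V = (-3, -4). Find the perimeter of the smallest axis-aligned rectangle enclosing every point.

Width = max x − min x = 5 − (-6) = 11.
Height = max y − min y = 3 − (-6) = 9.
Perimeter = 2(11 + 9) = 40.

40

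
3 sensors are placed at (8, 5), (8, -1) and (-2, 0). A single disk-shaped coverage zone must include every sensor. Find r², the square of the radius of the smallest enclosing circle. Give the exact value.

Call the three points A, B, C in the order given.
Side lengths²: AB² = 36, AC² = 125, BC² = 101.
Since AC² = 125 < 101 + 36 = 137, the triangle is acute, so the smallest enclosing circle is the circumcircle.
Circumcentre = (3.25, 2), r² = 31.5625.

31.5625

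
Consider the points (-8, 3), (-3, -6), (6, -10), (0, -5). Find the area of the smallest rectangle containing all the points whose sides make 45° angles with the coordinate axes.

67.5

In coordinates u = x + y, v = x − y the rectangle is axis-aligned; the map (x,y)→(u,v) scales areas by 2.
u-values: -5, -9, -4, -5; range = -4 − (-9) = 5.
v-values: -11, 3, 16, 5; range = 16 − (-11) = 27.
Area = (5 × 27) / 2 = 67.5.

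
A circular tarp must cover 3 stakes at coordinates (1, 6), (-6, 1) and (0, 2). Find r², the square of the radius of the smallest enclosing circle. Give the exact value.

Call the three points A, B, C in the order given.
Side lengths²: AB² = 74, AC² = 17, BC² = 37.
Since AB² = 74 ≥ 37 + 17 = 54, the angle opposite AB is not acute, so the smallest enclosing circle has AB as diameter.
Centre = midpoint of AB = (-2.5, 3.5), r² = 74/4 = 18.5.

18.5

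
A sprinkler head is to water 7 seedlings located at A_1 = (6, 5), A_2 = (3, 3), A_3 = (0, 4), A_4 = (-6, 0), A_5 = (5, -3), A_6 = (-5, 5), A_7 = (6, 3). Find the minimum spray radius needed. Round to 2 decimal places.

6.57

A smallest enclosing disk is always determined by at most three of the input points on its boundary.
The minimum enclosing circle is determined by three boundary points: A_1, A_4, A_5.
Their circumcentre is (5/14, 23/14) with r² = 4225/98.
The farthest remaining point A_6 is at distance² 3917/98 ≤ 4225/98.
r = √(4225/98) ≈ 6.57.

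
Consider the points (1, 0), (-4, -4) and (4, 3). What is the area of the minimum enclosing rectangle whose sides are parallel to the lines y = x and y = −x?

7.5

In coordinates u = x + y, v = x − y the rectangle is axis-aligned; the map (x,y)→(u,v) scales areas by 2.
u-values: 1, -8, 7; range = 7 − (-8) = 15.
v-values: 1, 0, 1; range = 1 − 0 = 1.
Area = (15 × 1) / 2 = 7.5.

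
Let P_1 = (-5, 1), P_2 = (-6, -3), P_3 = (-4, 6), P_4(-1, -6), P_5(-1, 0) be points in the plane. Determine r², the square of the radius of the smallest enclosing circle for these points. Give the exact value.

By Welzl's lemma the MEC is supported by two points (diametrically opposite) or three points (on a circumcircle).
The farthest pair is P_3–P_4 with squared distance 153. The circle on this segment as diameter has centre (-2.5, 0) and r² = 153/4 = 38.25.
Check P_1: distance² to centre = 7.25 ≤ 38.25, so it lies inside.
All remaining points lie in this disk, and no smaller disk contains both endpoints, so this is the minimum enclosing circle.

38.25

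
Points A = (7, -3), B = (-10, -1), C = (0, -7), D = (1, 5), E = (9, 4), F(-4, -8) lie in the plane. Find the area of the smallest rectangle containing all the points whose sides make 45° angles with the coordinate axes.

In coordinates u = x + y, v = x − y the rectangle is axis-aligned; the map (x,y)→(u,v) scales areas by 2.
u-values: 4, -11, -7, 6, 13, -12; range = 13 − (-12) = 25.
v-values: 10, -9, 7, -4, 5, 4; range = 10 − (-9) = 19.
Area = (25 × 19) / 2 = 237.5.

237.5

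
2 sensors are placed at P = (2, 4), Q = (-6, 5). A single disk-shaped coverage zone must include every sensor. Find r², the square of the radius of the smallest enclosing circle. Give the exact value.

16.25

The smallest circle enclosing two points has them as diameter endpoints.
Centre = midpoint = (-2, 4.5); r² = |PQ|²/4 = 65/4 = 16.25.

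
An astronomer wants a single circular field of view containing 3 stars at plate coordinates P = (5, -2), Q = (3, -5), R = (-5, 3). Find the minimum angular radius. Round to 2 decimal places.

Side lengths²: PQ² = 13, PR² = 125, QR² = 128.
Since QR² = 128 < 125 + 13 = 138, the triangle is acute, so the smallest enclosing circle is the circumcircle.
Circumcentre = (-0.5, -0.5), r² = 32.5.
r = √(32.5) ≈ 5.70.

5.70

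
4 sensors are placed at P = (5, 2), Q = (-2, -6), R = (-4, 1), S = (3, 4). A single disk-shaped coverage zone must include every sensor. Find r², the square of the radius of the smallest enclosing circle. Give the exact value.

The farthest pair is Q–S with squared distance 125. The circle on this segment as diameter has centre (0.5, -1) and r² = 125/4 = 31.25.
Check P: distance² to centre = 29.25 ≤ 31.25, so it lies inside.
All remaining points lie in this disk, and no smaller disk contains both endpoints, so this is the minimum enclosing circle.

31.25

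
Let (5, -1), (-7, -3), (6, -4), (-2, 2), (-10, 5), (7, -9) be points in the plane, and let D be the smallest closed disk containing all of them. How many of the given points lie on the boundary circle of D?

2

A smallest enclosing disk is always determined by at most three of the input points on its boundary.
The farthest pair is (-10, 5)–(7, -9) with squared distance 485. The circle on this segment as diameter has centre (-1.5, -2) and r² = 485/4 = 121.25.
Check (5, -1): distance² to centre = 43.25 ≤ 121.25, so it lies inside.
All remaining points lie in this disk, and no smaller disk contains both endpoints, so this is the minimum enclosing circle.
The points at distance exactly r from the centre are (-10, 5), (7, -9) — 2 points.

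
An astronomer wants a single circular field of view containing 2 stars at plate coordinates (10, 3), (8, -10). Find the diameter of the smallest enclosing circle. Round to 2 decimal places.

The smallest circle enclosing two points has them as diameter endpoints.
Centre = midpoint = (9, -3.5); r² = |(10, 3)−(8, -10)|²/4 = 173/4 = 43.25.
Diameter = 2r = 2√(43.25) ≈ 13.15.

13.15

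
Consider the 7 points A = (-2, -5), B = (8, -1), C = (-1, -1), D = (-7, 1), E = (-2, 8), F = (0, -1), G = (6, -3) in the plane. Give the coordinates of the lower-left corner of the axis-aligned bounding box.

x-range [-7, 8], y-range [-5, 8].
The lower-left corner is (-7, -5).

(-7, -5)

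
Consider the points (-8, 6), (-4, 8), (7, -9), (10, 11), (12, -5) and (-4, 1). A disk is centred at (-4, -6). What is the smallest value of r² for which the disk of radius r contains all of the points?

485

The required radius is the distance from (-4, -6) to the farthest point.
Squared distances: 160, 196, 130, 485, 257, 49.
Maximum is 485, attained at (10, 11).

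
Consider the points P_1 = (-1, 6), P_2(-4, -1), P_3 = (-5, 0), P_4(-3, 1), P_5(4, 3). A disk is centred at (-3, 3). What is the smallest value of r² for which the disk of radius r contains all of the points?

49

The required radius is the distance from (-3, 3) to the farthest point.
Squared distances: 13, 17, 13, 4, 49.
Maximum is 49, attained at P_5.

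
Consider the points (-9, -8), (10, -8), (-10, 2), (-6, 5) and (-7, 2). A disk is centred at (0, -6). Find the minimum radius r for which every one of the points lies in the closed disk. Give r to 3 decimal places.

The required radius is the distance from (0, -6) to the farthest point.
Squared distances: 85, 104, 164, 157, 113.
Maximum is 164, attained at (-10, 2).
r = √164 ≈ 12.806.

12.806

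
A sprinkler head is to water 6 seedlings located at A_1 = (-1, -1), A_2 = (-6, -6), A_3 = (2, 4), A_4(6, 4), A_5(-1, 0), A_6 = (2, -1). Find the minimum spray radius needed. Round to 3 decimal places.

By Welzl's lemma the MEC is supported by two points (diametrically opposite) or three points (on a circumcircle).
The farthest pair is A_2–A_4 with squared distance 244. The circle on this segment as diameter has centre (0, -1) and r² = 244/4 = 61.
Check A_1: distance² to centre = 1 ≤ 61, so it lies inside.
All remaining points lie in this disk, and no smaller disk contains both endpoints, so this is the minimum enclosing circle.
r = √61 ≈ 7.810.

7.810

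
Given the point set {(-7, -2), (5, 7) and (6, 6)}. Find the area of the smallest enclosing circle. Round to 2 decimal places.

183.00

Call the three points A, B, C in the order given.
Side lengths²: AB² = 225, AC² = 233, BC² = 2.
Since AC² = 233 ≥ 225 + 2 = 227, the angle opposite AC is not acute, so the smallest enclosing circle has AC as diameter.
Centre = midpoint of AC = (-0.5, 2), r² = 233/4 = 58.25.
Area = π·r² = π·58.25 ≈ 183.00.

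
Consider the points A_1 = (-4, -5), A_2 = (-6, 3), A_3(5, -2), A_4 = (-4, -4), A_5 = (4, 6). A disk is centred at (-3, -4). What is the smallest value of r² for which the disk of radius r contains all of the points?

149

The required radius is the distance from (-3, -4) to the farthest point.
Squared distances: 2, 58, 68, 1, 149.
Maximum is 149, attained at A_5.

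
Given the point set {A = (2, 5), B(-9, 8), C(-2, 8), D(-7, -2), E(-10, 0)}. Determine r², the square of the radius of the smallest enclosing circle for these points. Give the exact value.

The minimum enclosing circle is determined by three boundary points: A, B, E.
Their circumcentre is (-61/14, 47/14) with r² = 4225/98.
The farthest remaining point D is at distance² 3497/98 ≤ 4225/98.

4225/98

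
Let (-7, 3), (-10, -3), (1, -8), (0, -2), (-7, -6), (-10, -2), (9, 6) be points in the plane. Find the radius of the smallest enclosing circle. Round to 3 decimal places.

10.512

The farthest pair is (-10, -3)–(9, 6) with squared distance 442. The circle on this segment as diameter has centre (-0.5, 1.5) and r² = 442/4 = 110.5.
Check (-7, 3): distance² to centre = 44.5 ≤ 110.5, so it lies inside.
All remaining points lie in this disk, and no smaller disk contains both endpoints, so this is the minimum enclosing circle.
r = √(110.5) ≈ 10.512.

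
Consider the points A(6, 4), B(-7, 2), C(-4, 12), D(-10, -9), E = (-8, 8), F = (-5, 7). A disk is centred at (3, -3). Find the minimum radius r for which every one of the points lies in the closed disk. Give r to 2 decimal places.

16.55

The required radius is the distance from (3, -3) to the farthest point.
Squared distances: 58, 125, 274, 205, 242, 164.
Maximum is 274, attained at C.
r = √274 ≈ 16.55.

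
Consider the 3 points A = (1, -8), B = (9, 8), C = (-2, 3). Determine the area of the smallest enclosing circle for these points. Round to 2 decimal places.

Side lengths²: AB² = 320, AC² = 130, BC² = 146.
Since AB² = 320 ≥ 146 + 130 = 276, the angle opposite AB is not acute, so the smallest enclosing circle has AB as diameter.
Centre = midpoint of AB = (5, 0), r² = 320/4 = 80.
Area = π·r² = π·80 ≈ 251.33.

251.33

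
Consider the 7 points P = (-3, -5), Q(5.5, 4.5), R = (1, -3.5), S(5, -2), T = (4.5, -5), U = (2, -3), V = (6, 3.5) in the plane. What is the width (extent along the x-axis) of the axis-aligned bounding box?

9

max x = 6, min x = -3, so width = 9.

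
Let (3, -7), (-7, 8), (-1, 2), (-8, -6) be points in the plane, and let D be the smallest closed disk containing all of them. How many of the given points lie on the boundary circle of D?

The minimum enclosing circle of a finite set is fixed by two of the points (as a diameter) or three (as a circumcircle).
The farthest pair is (3, -7)–(-7, 8) with squared distance 325. The circle on this segment as diameter has centre (-2, 0.5) and r² = 325/4 = 81.25.
Check (-1, 2): distance² to centre = 3.25 ≤ 81.25, so it lies inside.
All remaining points lie in this disk, and no smaller disk contains both endpoints, so this is the minimum enclosing circle.
The points at distance exactly r from the centre are (3, -7), (-7, 8) — 2 points.

2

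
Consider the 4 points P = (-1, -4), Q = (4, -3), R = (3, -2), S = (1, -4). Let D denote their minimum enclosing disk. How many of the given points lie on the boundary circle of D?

The farthest pair is P–Q with squared distance 26. The circle on this segment as diameter has centre (1.5, -3.5) and r² = 26/4 = 6.5.
Check R: distance² to centre = 4.5 ≤ 6.5, so it lies inside.
All remaining points lie in this disk, and no smaller disk contains both endpoints, so this is the minimum enclosing circle.
The points at distance exactly r from the centre are P, Q — 2 points.

2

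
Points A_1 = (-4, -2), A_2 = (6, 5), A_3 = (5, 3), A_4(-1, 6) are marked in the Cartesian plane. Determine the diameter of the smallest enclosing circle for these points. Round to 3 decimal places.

12.207

A smallest enclosing disk is always determined by at most three of the input points on its boundary.
The farthest pair is A_1–A_2 with squared distance 149. The circle on this segment as diameter has centre (1, 1.5) and r² = 149/4 = 37.25.
Check A_3: distance² to centre = 18.25 ≤ 37.25, so it lies inside.
All remaining points lie in this disk, and no smaller disk contains both endpoints, so this is the minimum enclosing circle.
Diameter = 2r = 2√(37.25) ≈ 12.207.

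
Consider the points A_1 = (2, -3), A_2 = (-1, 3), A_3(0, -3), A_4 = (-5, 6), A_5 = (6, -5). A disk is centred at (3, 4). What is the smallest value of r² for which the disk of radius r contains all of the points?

90

The required radius is the distance from (3, 4) to the farthest point.
Squared distances: 50, 17, 58, 68, 90.
Maximum is 90, attained at A_5.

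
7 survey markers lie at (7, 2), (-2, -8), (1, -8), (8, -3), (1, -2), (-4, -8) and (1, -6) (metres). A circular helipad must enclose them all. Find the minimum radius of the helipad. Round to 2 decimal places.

A smallest enclosing disk is always determined by at most three of the input points on its boundary.
The farthest pair is (7, 2)–(-4, -8) with squared distance 221. The circle on this segment as diameter has centre (1.5, -3) and r² = 221/4 = 55.25.
Check (-2, -8): distance² to centre = 37.25 ≤ 55.25, so it lies inside.
All remaining points lie in this disk, and no smaller disk contains both endpoints, so this is the minimum enclosing circle.
r = √(55.25) ≈ 7.43.

7.43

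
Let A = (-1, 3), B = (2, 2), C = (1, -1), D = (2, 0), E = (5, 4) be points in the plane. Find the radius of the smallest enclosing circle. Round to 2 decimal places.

3.35

By Welzl's lemma the MEC is supported by two points (diametrically opposite) or three points (on a circumcircle).
The minimum enclosing circle is determined by three boundary points: A, C, E.
Their circumcentre is (29/13, 55/26) with r² = 7585/676.
The farthest remaining point D is at distance² 3061/676 ≤ 7585/676.
r = √(7585/676) ≈ 3.35.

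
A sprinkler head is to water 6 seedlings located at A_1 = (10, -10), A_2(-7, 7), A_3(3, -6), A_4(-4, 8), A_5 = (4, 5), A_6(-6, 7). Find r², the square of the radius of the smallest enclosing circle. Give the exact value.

144.5

A smallest enclosing disk is always determined by at most three of the input points on its boundary.
The farthest pair is A_1–A_2 with squared distance 578. The circle on this segment as diameter has centre (1.5, -1.5) and r² = 578/4 = 144.5.
Check A_3: distance² to centre = 22.5 ≤ 144.5, so it lies inside.
All remaining points lie in this disk, and no smaller disk contains both endpoints, so this is the minimum enclosing circle.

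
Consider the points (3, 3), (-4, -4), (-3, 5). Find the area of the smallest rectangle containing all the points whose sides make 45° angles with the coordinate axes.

In coordinates u = x + y, v = x − y the rectangle is axis-aligned; the map (x,y)→(u,v) scales areas by 2.
u-values: 6, -8, 2; range = 6 − (-8) = 14.
v-values: 0, 0, -8; range = 0 − (-8) = 8.
Area = (14 × 8) / 2 = 56.

56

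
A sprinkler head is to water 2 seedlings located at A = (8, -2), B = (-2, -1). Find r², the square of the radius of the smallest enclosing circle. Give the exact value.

The smallest circle enclosing two points has them as diameter endpoints.
Centre = midpoint = (3, -1.5); r² = |AB|²/4 = 101/4 = 25.25.

25.25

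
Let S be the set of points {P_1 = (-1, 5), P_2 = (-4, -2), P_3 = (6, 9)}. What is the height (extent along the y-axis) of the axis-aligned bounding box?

max y = 9, min y = -2, so height = 11.

11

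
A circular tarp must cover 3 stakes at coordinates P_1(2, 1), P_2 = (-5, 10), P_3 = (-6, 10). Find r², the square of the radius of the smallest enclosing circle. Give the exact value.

36.25

Side lengths²: P_1P_2² = 130, P_1P_3² = 145, P_2P_3² = 1.
Since P_1P_3² = 145 ≥ 130 + 1 = 131, the angle opposite P_1P_3 is not acute, so the smallest enclosing circle has P_1P_3 as diameter.
Centre = midpoint of P_1P_3 = (-2, 5.5), r² = 145/4 = 36.25.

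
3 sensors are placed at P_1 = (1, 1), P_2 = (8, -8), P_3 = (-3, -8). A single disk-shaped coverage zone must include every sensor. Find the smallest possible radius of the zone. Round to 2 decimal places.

Side lengths²: P_1P_2² = 130, P_1P_3² = 97, P_2P_3² = 121.
Since P_1P_2² = 130 < 121 + 97 = 218, the triangle is acute, so the smallest enclosing circle is the circumcircle.
Circumcentre = (2.5, -91/18), r² = 6305/162.
r = √(6305/162) ≈ 6.24.

6.24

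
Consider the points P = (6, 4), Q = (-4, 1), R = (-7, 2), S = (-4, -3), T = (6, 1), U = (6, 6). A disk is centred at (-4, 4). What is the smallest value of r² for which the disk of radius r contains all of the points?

The required radius is the distance from (-4, 4) to the farthest point.
Squared distances: 100, 9, 13, 49, 109, 104.
Maximum is 109, attained at T.

109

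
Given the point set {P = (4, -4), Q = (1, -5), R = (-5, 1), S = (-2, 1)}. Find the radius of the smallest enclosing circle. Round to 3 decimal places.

The farthest pair is P–R with squared distance 106. The circle on this segment as diameter has centre (-0.5, -1.5) and r² = 106/4 = 26.5.
Check Q: distance² to centre = 14.5 ≤ 26.5, so it lies inside.
All remaining points lie in this disk, and no smaller disk contains both endpoints, so this is the minimum enclosing circle.
r = √(26.5) ≈ 5.148.

5.148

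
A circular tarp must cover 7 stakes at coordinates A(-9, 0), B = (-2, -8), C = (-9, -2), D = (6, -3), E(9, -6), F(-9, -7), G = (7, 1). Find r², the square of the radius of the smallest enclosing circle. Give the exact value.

A smallest enclosing disk is always determined by at most three of the input points on its boundary.
The minimum enclosing circle is determined by three boundary points: A, E, F.
Their circumcentre is (-1/6, -3.5) with r² = 1625/18.
The farthest remaining point C is at distance² 1445/18 ≤ 1625/18.

1625/18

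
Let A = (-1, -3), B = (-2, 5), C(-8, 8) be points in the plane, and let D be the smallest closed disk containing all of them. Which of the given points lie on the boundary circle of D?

A, C

Side lengths²: AB² = 65, AC² = 170, BC² = 45.
Since AC² = 170 ≥ 65 + 45 = 110, the angle opposite AC is not acute, so the smallest enclosing circle has AC as diameter.
Centre = midpoint of AC = (-4.5, 2.5), r² = 170/4 = 42.5.
The points at distance exactly r from the centre are A, C — 2 points.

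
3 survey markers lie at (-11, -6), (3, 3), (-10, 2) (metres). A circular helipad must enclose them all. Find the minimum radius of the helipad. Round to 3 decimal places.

8.322

Call the three points A, B, C in the order given.
Side lengths²: AB² = 277, AC² = 65, BC² = 170.
Since AB² = 277 ≥ 170 + 65 = 235, the angle opposite AB is not acute, so the smallest enclosing circle has AB as diameter.
Centre = midpoint of AB = (-4, -1.5), r² = 277/4 = 69.25.
r = √(69.25) ≈ 8.322.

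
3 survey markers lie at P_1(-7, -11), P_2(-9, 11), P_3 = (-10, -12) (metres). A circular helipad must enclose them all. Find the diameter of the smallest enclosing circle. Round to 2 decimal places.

23.02

Side lengths²: P_1P_2² = 488, P_1P_3² = 10, P_2P_3² = 530.
Since P_2P_3² = 530 ≥ 488 + 10 = 498, the angle opposite P_2P_3 is not acute, so the smallest enclosing circle has P_2P_3 as diameter.
Centre = midpoint of P_2P_3 = (-9.5, -0.5), r² = 530/4 = 132.5.
Diameter = 2r = 2√(132.5) ≈ 23.02.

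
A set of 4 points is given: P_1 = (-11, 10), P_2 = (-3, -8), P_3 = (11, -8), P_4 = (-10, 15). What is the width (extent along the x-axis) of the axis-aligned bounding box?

max x = 11, min x = -11, so width = 22.

22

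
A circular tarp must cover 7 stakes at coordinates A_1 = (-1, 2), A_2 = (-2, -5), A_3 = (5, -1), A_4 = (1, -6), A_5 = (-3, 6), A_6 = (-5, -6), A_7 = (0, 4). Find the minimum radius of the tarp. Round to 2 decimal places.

6.57

The minimum enclosing circle of a finite set is fixed by two of the points (as a diameter) or three (as a circumcircle).
The minimum enclosing circle is determined by three boundary points: A_3, A_5, A_6.
Their circumcentre is (-17/11, -9/22) with r² = 20905/484.
The farthest remaining point A_4 is at distance² 18265/484 ≤ 20905/484.
r = √(20905/484) ≈ 6.57.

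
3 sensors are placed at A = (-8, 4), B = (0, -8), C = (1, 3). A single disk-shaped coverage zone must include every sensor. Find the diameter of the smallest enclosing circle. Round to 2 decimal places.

Side lengths²: AB² = 208, AC² = 82, BC² = 122.
Since AB² = 208 ≥ 122 + 82 = 204, the angle opposite AB is not acute, so the smallest enclosing circle has AB as diameter.
Centre = midpoint of AB = (-4, -2), r² = 208/4 = 52.
Diameter = 2r = 2√52 ≈ 14.42.

14.42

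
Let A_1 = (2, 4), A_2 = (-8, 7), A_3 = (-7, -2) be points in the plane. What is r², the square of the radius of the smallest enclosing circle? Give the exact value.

Side lengths²: A_1A_2² = 109, A_1A_3² = 117, A_2A_3² = 82.
Since A_1A_3² = 117 < 109 + 82 = 191, the triangle is acute, so the smallest enclosing circle is the circumcircle.
Circumcentre = (-219/58, 169/58), r² = 58097/1682.

58097/1682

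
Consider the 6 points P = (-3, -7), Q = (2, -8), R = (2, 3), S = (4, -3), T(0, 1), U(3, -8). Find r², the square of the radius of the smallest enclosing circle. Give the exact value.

11285/338

The minimum enclosing circle of a finite set is fixed by two of the points (as a diameter) or three (as a circumcircle).
The minimum enclosing circle is determined by three boundary points: P, R, U.
Their circumcentre is (21/26, -69/26) with r² = 11285/338.
The farthest remaining point Q is at distance² 10141/338 ≤ 11285/338.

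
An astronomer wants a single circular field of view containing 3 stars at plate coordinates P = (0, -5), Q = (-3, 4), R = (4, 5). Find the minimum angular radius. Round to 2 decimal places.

Side lengths²: PQ² = 90, PR² = 116, QR² = 50.
Since PR² = 116 < 90 + 50 = 140, the triangle is acute, so the smallest enclosing circle is the circumcircle.
Circumcentre = (12/11, 4/11), r² = 3625/121.
r = √(3625/121) ≈ 5.47.

5.47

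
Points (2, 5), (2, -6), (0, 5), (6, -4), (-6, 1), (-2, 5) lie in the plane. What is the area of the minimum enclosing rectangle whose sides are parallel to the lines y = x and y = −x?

102

In coordinates u = x + y, v = x − y the rectangle is axis-aligned; the map (x,y)→(u,v) scales areas by 2.
u-values: 7, -4, 5, 2, -5, 3; range = 7 − (-5) = 12.
v-values: -3, 8, -5, 10, -7, -7; range = 10 − (-7) = 17.
Area = (12 × 17) / 2 = 102.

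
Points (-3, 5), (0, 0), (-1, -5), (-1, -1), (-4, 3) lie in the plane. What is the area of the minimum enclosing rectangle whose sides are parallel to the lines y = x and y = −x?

In coordinates u = x + y, v = x − y the rectangle is axis-aligned; the map (x,y)→(u,v) scales areas by 2.
u-values: 2, 0, -6, -2, -1; range = 2 − (-6) = 8.
v-values: -8, 0, 4, 0, -7; range = 4 − (-8) = 12.
Area = (8 × 12) / 2 = 48.

48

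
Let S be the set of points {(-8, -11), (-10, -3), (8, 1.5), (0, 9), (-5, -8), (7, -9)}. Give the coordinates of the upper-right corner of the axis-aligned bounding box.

x-range [-10, 8], y-range [-11, 9].
The upper-right corner is (8, 9).

(8, 9)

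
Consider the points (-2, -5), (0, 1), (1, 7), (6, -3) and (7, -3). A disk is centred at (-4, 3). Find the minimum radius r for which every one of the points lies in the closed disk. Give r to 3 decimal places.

12.530

The required radius is the distance from (-4, 3) to the farthest point.
Squared distances: 68, 20, 41, 136, 157.
Maximum is 157, attained at (7, -3).
r = √157 ≈ 12.530.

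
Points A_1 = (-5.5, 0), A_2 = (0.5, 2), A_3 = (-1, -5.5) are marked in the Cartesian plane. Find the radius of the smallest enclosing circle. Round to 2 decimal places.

Side lengths²: A_1A_2² = 40, A_1A_3² = 50.5, A_2A_3² = 58.5.
Since A_2A_3² = 58.5 < 50.5 + 40 = 90.5, the triangle is acute, so the smallest enclosing circle is the circumcircle.
Circumcentre = (-47/28, -41/28), r² = 6565/392.
r = √(6565/392) ≈ 4.09.

4.09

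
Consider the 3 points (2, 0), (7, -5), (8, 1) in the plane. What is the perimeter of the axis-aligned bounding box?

Width = max x − min x = 8 − 2 = 6.
Height = max y − min y = 1 − (-5) = 6.
Perimeter = 2(6 + 6) = 24.

24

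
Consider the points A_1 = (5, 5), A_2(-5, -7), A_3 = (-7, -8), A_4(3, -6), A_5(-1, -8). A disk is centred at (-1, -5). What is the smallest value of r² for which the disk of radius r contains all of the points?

136

The required radius is the distance from (-1, -5) to the farthest point.
Squared distances: 136, 20, 45, 17, 9.
Maximum is 136, attained at A_1.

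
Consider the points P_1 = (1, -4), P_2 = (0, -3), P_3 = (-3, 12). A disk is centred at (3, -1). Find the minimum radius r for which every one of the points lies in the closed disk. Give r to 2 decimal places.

The required radius is the distance from (3, -1) to the farthest point.
Squared distances: 13, 13, 205.
Maximum is 205, attained at P_3.
r = √205 ≈ 14.32.

14.32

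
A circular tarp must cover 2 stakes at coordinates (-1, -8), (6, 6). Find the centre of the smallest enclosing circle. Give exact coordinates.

The smallest circle enclosing two points has them as diameter endpoints.
Centre = midpoint = (2.5, -1); r² = |(-1, -8)−(6, 6)|²/4 = 245/4 = 61.25.
Centre = (2.5, -1).

(2.5, -1)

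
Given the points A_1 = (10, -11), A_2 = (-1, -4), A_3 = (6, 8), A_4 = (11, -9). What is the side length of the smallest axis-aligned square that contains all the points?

19

The bounding box has width 12 and height 19.
An axis-aligned square enclosing the set must have side ≥ max(width, height).
So the minimum side is max(12, 19) = 19.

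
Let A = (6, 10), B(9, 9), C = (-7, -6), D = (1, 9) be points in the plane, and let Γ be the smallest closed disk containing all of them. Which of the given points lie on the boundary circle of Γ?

The farthest pair is B–C with squared distance 481. The circle on this segment as diameter has centre (1, 1.5) and r² = 481/4 = 120.25.
Check A: distance² to centre = 97.25 ≤ 120.25, so it lies inside.
All remaining points lie in this disk, and no smaller disk contains both endpoints, so this is the minimum enclosing circle.
The points at distance exactly r from the centre are B, C — 2 points.

B, C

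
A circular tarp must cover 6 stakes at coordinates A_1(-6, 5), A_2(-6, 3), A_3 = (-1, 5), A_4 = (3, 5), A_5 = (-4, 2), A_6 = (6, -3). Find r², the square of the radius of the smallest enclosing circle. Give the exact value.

52

By Welzl's lemma the MEC is supported by two points (diametrically opposite) or three points (on a circumcircle).
The farthest pair is A_1–A_6 with squared distance 208. The circle on this segment as diameter has centre (0, 1) and r² = 208/4 = 52.
Check A_2: distance² to centre = 40 ≤ 52, so it lies inside.
All remaining points lie in this disk, and no smaller disk contains both endpoints, so this is the minimum enclosing circle.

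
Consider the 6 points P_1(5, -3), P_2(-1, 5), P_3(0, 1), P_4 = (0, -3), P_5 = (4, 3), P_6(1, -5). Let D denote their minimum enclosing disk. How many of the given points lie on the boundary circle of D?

A smallest enclosing disk is always determined by at most three of the input points on its boundary.
The minimum enclosing circle is determined by three boundary points: P_1, P_2, P_6.
Their circumcentre is (10/11, 2/11) with r² = 3250/121.
The farthest remaining point P_5 is at distance² 2117/121 ≤ 3250/121.
The points at distance exactly r from the centre are P_1, P_2, P_6 — 3 points.

3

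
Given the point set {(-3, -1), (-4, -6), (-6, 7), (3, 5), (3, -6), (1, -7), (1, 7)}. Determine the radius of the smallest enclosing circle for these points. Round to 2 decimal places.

The farthest pair is (-6, 7)–(3, -6) with squared distance 250. The circle on this segment as diameter has centre (-1.5, 0.5) and r² = 250/4 = 62.5.
Check (-3, -1): distance² to centre = 4.5 ≤ 62.5, so it lies inside.
All remaining points lie in this disk, and no smaller disk contains both endpoints, so this is the minimum enclosing circle.
r = √(62.5) ≈ 7.91.

7.91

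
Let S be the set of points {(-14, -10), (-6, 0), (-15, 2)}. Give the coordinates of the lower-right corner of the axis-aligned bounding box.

x-range [-15, -6], y-range [-10, 2].
The lower-right corner is (-6, -10).

(-6, -10)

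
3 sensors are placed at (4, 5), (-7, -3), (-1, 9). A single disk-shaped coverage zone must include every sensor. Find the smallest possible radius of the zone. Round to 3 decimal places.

6.955

Call the three points A, B, C in the order given.
Side lengths²: AB² = 185, AC² = 41, BC² = 180.
Since AB² = 185 < 180 + 41 = 221, the triangle is acute, so the smallest enclosing circle is the circumcircle.
Circumcentre = (-33/14, 61/28), r² = 37925/784.
r = √(37925/784) ≈ 6.955.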